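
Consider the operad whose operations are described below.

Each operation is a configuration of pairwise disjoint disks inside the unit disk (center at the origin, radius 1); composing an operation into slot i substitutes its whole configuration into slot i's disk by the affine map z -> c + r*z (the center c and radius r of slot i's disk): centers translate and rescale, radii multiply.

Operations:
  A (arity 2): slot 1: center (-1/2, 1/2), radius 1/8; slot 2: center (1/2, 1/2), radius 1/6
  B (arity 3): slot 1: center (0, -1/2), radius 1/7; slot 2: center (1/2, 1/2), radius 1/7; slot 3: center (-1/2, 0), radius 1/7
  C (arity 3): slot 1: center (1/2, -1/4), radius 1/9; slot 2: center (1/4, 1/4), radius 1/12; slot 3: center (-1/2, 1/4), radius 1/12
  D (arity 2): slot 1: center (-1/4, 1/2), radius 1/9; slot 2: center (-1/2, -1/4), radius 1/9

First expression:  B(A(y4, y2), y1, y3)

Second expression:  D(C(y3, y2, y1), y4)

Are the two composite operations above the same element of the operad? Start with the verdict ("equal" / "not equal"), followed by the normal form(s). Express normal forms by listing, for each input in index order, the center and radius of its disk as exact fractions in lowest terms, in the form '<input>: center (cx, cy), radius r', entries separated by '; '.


In normal form, the first expression is y1: center (1/2, 1/2), radius 1/7; y2: center (1/14, -3/7), radius 1/42; y3: center (-1/2, 0), radius 1/7; y4: center (-1/14, -3/7), radius 1/56
In normal form, the second expression is y1: center (-11/36, 19/36), radius 1/108; y2: center (-2/9, 19/36), radius 1/108; y3: center (-7/36, 17/36), radius 1/81; y4: center (-1/2, -1/4), radius 1/9
Different reductions; not equal.

not equal; the first gives y1: center (1/2, 1/2), radius 1/7; y2: center (1/14, -3/7), radius 1/42; y3: center (-1/2, 0), radius 1/7; y4: center (-1/14, -3/7), radius 1/56 and the second y1: center (-11/36, 19/36), radius 1/108; y2: center (-2/9, 19/36), radius 1/108; y3: center (-7/36, 17/36), radius 1/81; y4: center (-1/2, -1/4), radius 1/9


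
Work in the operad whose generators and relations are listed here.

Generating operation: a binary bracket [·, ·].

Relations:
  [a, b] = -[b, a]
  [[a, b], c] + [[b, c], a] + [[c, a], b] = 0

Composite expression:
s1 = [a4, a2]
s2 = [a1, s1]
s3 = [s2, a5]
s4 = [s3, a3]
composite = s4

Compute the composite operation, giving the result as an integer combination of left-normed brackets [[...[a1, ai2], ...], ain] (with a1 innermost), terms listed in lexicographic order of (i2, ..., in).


-[[[[a1, a2], a4], a5], a3] + [[[[a1, a4], a2], a5], a3]

Left-normed coefficients sit on the a1-initial expansion words.
Composite bracket: [[[a1, [a4, a2]], a5], a3]
Under [a, b] = ab - ba we get 16 signed associative words (2^4 = 16).
Keep just the words that open with a1:
  sign of a1a2a4a5a3 is -1, so it contributes -[[[[a1, a2], a4], a5], a3]
  sign of a1a4a2a5a3 is +1, so it contributes +[[[[a1, a4], a2], a5], a3]


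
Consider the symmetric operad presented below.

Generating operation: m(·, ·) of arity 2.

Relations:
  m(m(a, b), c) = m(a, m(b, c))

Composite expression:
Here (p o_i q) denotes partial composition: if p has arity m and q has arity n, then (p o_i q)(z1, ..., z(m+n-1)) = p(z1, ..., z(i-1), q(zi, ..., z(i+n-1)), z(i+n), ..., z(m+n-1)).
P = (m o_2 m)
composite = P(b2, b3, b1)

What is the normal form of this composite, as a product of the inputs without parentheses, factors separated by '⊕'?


b2 ⊕ b3 ⊕ b1

The m-tree's shape is irrelevant; the b-reading-order decides.
m(b3, b1) spells out as b3 ⊕ b1
m(b2, m(b3, b1)) spells out as b2 ⊕ b3 ⊕ b1


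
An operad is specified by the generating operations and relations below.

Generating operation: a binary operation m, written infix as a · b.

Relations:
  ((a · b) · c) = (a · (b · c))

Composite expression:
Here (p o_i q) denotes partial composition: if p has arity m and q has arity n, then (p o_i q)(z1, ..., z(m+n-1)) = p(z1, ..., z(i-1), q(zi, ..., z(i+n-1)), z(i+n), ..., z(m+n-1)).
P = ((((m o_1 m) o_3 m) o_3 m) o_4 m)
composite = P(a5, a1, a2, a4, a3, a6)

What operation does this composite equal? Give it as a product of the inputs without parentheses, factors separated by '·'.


a5 · a1 · a2 · a4 · a3 · a6

All parenthesizations of m agree; list the a-inputs left to right.
(a5 · a1) spells out as a5 · a1
(a4 · a3) spells out as a4 · a3
(a2 · (a4 · a3)) spells out as a2 · a4 · a3
((a2 · (a4 · a3)) · a6) spells out as a2 · a4 · a3 · a6
((a5 · a1) · ((a2 · (a4 · a3)) · a6)) spells out as a5 · a1 · a2 · a4 · a3 · a6


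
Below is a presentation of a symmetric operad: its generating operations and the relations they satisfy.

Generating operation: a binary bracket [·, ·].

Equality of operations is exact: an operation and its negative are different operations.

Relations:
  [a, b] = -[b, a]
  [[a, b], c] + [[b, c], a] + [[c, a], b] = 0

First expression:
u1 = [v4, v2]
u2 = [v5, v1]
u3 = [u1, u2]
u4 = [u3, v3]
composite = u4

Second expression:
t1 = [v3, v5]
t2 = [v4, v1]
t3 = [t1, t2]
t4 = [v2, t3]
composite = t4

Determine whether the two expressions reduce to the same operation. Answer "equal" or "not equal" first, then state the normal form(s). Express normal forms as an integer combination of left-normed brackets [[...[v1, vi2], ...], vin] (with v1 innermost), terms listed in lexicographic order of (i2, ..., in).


not equal — first -[[[[v1, v5], v2], v4], v3] + [[[[v1, v5], v4], v2], v3], second -[[[[v1, v4], v3], v5], v2] + [[[[v1, v4], v5], v3], v2]

Normal form of the first expression: -[[[[v1, v5], v2], v4], v3] + [[[[v1, v5], v4], v2], v3]
Normal form of the second expression: -[[[[v1, v4], v3], v5], v2] + [[[[v1, v4], v5], v3], v2]
Distinct normal forms: not equal.


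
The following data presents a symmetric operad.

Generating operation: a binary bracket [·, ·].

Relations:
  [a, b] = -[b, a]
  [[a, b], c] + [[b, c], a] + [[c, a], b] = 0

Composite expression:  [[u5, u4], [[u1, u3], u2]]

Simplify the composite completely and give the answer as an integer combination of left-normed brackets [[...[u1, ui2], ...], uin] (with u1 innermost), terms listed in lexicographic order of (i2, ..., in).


[[[[u1, u3], u2], u4], u5] - [[[[u1, u3], u2], u5], u4]


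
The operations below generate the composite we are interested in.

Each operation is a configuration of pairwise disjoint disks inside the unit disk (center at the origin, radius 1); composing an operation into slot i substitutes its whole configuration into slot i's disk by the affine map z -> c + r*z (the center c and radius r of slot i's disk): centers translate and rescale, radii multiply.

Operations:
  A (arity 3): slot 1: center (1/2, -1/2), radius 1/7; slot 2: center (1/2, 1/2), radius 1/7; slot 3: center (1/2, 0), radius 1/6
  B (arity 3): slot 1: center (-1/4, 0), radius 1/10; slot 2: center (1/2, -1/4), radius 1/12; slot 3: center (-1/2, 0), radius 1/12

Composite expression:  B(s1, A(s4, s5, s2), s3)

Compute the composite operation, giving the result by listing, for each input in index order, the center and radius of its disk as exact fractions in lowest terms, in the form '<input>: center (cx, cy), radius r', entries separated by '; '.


Only the slot chain above each s matters under B; compose those maps.
s1: after 1 affine step, its disk has center (-1/4, 0), radius 1/10
s4: after 2 affine steps, its disk has center (13/24, -7/24), radius 1/84
s5: after 2 affine steps, its disk has center (13/24, -5/24), radius 1/84
s2: after 2 affine steps, its disk has center (13/24, -1/4), radius 1/72
s3: after 1 affine step, its disk has center (-1/2, 0), radius 1/12

s1: center (-1/4, 0), radius 1/10; s2: center (13/24, -1/4), radius 1/72; s3: center (-1/2, 0), radius 1/12; s4: center (13/24, -7/24), radius 1/84; s5: center (13/24, -5/24), radius 1/84


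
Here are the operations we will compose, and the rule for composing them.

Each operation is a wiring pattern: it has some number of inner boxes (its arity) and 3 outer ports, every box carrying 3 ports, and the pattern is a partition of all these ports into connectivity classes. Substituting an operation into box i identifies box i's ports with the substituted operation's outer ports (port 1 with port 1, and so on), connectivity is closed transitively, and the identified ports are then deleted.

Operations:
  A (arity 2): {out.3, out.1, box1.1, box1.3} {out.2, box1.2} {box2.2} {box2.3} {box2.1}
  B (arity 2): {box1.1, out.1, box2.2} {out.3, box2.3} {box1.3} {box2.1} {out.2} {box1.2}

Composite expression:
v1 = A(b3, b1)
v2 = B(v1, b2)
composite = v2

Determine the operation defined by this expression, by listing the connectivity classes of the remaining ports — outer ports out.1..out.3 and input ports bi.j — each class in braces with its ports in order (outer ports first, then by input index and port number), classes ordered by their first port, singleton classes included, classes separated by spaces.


Treat the ports identified at B as solder joints: merge, then drop.
A over (b3, b1) gives {out.1, out.3, b3.1, b3.3} {out.2, b3.2} {b1.1} {b1.2} {b1.3}, out.j being that stage's outer ports
B over (b3, b1, b2) gives {out.1, b2.2, b3.1, b3.3} {out.2} {out.3, b2.3} {b1.1} {b1.2} {b1.3} {b2.1} {b3.2}, out.j being that stage's outer ports

{out.1, b2.2, b3.1, b3.3} {out.2} {out.3, b2.3} {b1.1} {b1.2} {b1.3} {b2.1} {b3.2}


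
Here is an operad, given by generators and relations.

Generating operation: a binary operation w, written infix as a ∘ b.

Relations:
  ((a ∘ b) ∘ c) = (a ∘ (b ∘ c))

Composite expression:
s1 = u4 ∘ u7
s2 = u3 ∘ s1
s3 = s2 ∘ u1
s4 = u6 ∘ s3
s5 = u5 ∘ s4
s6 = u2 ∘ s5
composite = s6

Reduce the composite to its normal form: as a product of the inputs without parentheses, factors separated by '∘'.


u2 ∘ u5 ∘ u6 ∘ u3 ∘ u4 ∘ u7 ∘ u1

Under associativity of w, the answer is the u's in reading order.
(u4 ∘ u7) flattens to u4 ∘ u7
(u3 ∘ (u4 ∘ u7)) flattens to u3 ∘ u4 ∘ u7
((u3 ∘ (u4 ∘ u7)) ∘ u1) flattens to u3 ∘ u4 ∘ u7 ∘ u1
(u6 ∘ ((u3 ∘ (u4 ∘ u7)) ∘ u1)) flattens to u6 ∘ u3 ∘ u4 ∘ u7 ∘ u1
(u5 ∘ (u6 ∘ ((u3 ∘ (u4 ∘ u7)) ∘ u1))) flattens to u5 ∘ u6 ∘ u3 ∘ u4 ∘ u7 ∘ u1
(u2 ∘ (u5 ∘ (u6 ∘ ((u3 ∘ (u4 ∘ u7)) ∘ u1)))) flattens to u2 ∘ u5 ∘ u6 ∘ u3 ∘ u4 ∘ u7 ∘ u1


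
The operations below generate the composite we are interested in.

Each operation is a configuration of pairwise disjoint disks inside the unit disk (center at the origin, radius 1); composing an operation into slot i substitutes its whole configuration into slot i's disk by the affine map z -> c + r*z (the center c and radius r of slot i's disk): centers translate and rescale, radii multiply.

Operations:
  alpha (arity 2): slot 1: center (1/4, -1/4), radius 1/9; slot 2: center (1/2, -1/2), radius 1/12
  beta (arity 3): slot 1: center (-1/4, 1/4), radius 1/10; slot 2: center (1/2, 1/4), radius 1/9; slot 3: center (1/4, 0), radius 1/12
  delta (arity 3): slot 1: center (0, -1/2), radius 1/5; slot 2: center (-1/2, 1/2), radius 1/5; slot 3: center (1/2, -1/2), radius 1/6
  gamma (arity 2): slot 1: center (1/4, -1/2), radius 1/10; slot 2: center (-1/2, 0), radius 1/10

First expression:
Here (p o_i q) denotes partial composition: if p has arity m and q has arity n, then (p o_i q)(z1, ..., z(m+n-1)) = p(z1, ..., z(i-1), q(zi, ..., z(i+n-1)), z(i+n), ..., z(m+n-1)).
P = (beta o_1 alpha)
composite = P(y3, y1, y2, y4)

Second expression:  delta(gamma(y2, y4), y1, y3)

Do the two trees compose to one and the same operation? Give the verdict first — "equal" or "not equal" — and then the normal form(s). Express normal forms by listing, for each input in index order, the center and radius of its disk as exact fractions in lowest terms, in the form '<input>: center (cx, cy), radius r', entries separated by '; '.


Reducing the first expression gives y1: center (-1/5, 1/5), radius 1/120; y2: center (1/2, 1/4), radius 1/9; y3: center (-9/40, 9/40), radius 1/90; y4: center (1/4, 0), radius 1/12
Reducing the second expression gives y1: center (-1/2, 1/2), radius 1/5; y2: center (1/20, -3/5), radius 1/50; y3: center (1/2, -1/2), radius 1/6; y4: center (-1/10, -1/2), radius 1/50
No match — not equal.

not equal; the first gives y1: center (-1/5, 1/5), radius 1/120; y2: center (1/2, 1/4), radius 1/9; y3: center (-9/40, 9/40), radius 1/90; y4: center (1/4, 0), radius 1/12 and the second y1: center (-1/2, 1/2), radius 1/5; y2: center (1/20, -3/5), radius 1/50; y3: center (1/2, -1/2), radius 1/6; y4: center (-1/10, -1/2), radius 1/50


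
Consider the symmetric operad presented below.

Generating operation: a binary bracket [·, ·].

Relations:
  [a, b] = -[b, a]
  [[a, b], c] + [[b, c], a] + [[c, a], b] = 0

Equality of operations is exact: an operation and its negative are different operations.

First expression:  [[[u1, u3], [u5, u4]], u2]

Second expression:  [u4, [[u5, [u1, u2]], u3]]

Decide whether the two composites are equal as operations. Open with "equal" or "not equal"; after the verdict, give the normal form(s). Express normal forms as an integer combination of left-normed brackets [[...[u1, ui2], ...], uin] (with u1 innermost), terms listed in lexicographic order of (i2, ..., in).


The first composite normalizes to -[[[[u1, u3], u4], u5], u2] + [[[[u1, u3], u5], u4], u2]
The second composite normalizes to [[[[u1, u2], u5], u3], u4]
Different reductions; not equal.

not equal; first: -[[[[u1, u3], u4], u5], u2] + [[[[u1, u3], u5], u4], u2]; second: [[[[u1, u2], u5], u3], u4]


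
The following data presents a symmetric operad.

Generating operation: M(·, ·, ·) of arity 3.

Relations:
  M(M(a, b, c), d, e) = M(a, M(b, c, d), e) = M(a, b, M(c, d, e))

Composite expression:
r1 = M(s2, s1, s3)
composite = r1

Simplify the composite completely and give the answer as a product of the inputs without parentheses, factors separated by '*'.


s2 * s1 * s3


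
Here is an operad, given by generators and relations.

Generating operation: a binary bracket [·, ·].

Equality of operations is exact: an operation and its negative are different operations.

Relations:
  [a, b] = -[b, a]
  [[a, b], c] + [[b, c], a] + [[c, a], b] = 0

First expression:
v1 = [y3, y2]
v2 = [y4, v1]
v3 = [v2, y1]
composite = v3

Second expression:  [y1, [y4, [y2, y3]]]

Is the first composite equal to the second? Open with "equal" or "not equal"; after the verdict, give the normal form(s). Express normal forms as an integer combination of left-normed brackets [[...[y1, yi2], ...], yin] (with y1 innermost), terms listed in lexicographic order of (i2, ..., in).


equal — both sides give -[[[y1, y2], y3], y4] + [[[y1, y3], y2], y4] + [[[y1, y4], y2], y3] - [[[y1, y4], y3], y2]

The first expression reduces to -[[[y1, y2], y3], y4] + [[[y1, y3], y2], y4] + [[[y1, y4], y2], y3] - [[[y1, y4], y3], y2]
The second expression reduces to -[[[y1, y2], y3], y4] + [[[y1, y3], y2], y4] + [[[y1, y4], y2], y3] - [[[y1, y4], y3], y2]
Same normal form: equal.


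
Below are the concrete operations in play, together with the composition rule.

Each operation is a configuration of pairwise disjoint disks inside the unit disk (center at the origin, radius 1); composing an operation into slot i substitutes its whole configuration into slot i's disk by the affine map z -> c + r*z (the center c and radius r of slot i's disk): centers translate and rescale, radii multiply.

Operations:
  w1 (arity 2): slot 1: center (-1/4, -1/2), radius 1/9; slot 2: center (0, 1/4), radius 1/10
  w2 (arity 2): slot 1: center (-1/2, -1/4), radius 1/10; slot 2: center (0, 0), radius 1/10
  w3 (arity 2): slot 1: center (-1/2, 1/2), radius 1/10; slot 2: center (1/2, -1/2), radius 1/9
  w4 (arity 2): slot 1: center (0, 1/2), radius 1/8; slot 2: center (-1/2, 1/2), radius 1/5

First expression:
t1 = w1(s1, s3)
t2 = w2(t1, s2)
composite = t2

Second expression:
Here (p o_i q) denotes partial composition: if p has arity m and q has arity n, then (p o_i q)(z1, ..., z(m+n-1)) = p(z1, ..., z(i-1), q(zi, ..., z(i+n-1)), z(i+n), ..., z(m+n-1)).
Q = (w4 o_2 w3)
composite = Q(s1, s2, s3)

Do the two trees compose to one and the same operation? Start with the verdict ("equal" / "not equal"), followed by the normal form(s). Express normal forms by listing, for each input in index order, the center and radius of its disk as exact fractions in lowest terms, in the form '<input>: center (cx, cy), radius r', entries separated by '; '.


not equal; first: s1: center (-21/40, -3/10), radius 1/90; s2: center (0, 0), radius 1/10; s3: center (-1/2, -9/40), radius 1/100; second: s1: center (0, 1/2), radius 1/8; s2: center (-3/5, 3/5), radius 1/50; s3: center (-2/5, 2/5), radius 1/45

The first composite normalizes to s1: center (-21/40, -3/10), radius 1/90; s2: center (0, 0), radius 1/10; s3: center (-1/2, -9/40), radius 1/100
The second composite normalizes to s1: center (0, 1/2), radius 1/8; s2: center (-3/5, 3/5), radius 1/50; s3: center (-2/5, 2/5), radius 1/45
The normal forms differ: not equal.


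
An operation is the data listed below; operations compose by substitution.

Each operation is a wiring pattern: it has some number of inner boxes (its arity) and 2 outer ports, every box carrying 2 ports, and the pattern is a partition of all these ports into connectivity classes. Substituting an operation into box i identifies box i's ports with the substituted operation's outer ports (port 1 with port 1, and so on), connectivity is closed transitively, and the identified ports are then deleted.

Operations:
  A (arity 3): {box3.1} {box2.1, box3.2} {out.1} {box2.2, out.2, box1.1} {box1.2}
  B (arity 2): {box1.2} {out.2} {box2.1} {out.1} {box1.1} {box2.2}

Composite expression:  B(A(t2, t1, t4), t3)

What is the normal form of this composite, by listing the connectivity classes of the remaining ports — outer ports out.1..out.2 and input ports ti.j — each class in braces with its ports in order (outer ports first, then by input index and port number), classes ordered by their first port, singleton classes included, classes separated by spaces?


{out.1} {out.2} {t1.1, t4.2} {t1.2, t2.1} {t2.2} {t3.1} {t3.2} {t4.1}

Reachability decides: close wires over B-identified ports.
composing A on (t2, t1, t4), with out.j its own outer ports: {out.1} {out.2, t1.2, t2.1} {t1.1, t4.2} {t2.2} {t4.1}
composing B on (t2, t1, t4, t3), with out.j its own outer ports: {out.1} {out.2} {t1.1, t4.2} {t1.2, t2.1} {t2.2} {t3.1} {t3.2} {t4.1}


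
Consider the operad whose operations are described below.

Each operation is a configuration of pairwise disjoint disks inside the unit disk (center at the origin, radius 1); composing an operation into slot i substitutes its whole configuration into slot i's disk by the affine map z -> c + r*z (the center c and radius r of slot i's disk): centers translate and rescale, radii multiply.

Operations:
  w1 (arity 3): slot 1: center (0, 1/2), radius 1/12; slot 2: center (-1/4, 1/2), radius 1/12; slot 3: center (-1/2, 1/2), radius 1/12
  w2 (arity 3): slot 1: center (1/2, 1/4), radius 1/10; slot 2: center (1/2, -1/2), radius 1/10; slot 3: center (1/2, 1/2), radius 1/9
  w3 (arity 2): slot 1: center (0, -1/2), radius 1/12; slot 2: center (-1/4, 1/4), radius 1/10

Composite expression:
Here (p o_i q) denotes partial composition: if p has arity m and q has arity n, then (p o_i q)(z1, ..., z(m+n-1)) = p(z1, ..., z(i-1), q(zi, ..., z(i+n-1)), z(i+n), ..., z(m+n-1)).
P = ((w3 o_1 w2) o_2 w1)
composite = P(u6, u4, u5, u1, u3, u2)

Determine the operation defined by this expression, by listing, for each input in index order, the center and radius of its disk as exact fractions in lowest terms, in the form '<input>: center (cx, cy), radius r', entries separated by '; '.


u1: center (3/80, -43/80), radius 1/1440; u2: center (-1/4, 1/4), radius 1/10; u3: center (1/24, -11/24), radius 1/108; u4: center (1/24, -43/80), radius 1/1440; u5: center (19/480, -43/80), radius 1/1440; u6: center (1/24, -23/48), radius 1/120


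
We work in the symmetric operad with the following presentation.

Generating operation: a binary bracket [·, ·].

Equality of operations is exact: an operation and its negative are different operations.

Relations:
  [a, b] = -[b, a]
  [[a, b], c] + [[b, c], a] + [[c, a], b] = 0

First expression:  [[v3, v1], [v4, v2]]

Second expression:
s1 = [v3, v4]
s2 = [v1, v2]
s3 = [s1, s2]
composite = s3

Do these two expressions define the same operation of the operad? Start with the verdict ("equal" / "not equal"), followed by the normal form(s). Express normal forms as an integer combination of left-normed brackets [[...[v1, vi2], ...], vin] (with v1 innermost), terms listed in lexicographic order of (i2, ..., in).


The first expression reduces to [[[v1, v3], v2], v4] - [[[v1, v3], v4], v2]
The second expression reduces to -[[[v1, v2], v3], v4] + [[[v1, v2], v4], v3]
The normal forms differ: not equal.

not equal; first: [[[v1, v3], v2], v4] - [[[v1, v3], v4], v2]; second: -[[[v1, v2], v3], v4] + [[[v1, v2], v4], v3]


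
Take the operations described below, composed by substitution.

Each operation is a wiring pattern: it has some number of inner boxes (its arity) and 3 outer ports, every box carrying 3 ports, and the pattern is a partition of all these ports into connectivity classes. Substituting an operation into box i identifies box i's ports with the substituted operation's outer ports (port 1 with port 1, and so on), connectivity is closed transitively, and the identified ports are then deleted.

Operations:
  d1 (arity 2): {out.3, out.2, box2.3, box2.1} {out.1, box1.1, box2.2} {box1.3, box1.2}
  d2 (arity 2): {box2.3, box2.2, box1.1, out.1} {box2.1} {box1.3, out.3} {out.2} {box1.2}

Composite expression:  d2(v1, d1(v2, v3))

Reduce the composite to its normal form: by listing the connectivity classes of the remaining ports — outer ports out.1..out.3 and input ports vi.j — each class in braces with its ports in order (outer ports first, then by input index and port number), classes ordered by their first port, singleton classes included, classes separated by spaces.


{out.1, v1.1, v3.1, v3.3} {out.2} {out.3, v1.3} {v1.2} {v2.1, v3.2} {v2.2, v2.3}

After gluing at d2, chains via deleted ports link the v-ports.
through d1, on inputs (v2, v3): {out.1, v2.1, v3.2} {out.2, out.3, v3.1, v3.3} {v2.2, v2.3} (out.j = stage outer ports)
through d2, on inputs (v1, v2, v3): {out.1, v1.1, v3.1, v3.3} {out.2} {out.3, v1.3} {v1.2} {v2.1, v3.2} {v2.2, v2.3} (out.j = stage outer ports)


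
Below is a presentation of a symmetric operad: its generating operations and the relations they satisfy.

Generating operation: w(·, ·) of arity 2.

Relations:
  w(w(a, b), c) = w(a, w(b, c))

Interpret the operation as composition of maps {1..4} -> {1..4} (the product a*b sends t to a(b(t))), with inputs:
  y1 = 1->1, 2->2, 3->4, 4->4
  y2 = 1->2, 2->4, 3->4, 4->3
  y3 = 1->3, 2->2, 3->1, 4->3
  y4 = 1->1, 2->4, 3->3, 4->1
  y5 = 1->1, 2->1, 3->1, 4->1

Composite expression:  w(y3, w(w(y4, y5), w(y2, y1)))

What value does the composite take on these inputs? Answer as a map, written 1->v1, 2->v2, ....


1->3, 2->3, 3->3, 4->3

w(y4, y5) = 1->1, 2->1, 3->1, 4->1
w(y2, y1) = 1->2, 2->4, 3->3, 4->3
w(w(y4, y5), w(y2, y1)) = 1->1, 2->1, 3->1, 4->1
w(y3, w(w(y4, y5), w(y2, y1))) = 1->3, 2->3, 3->3, 4->3


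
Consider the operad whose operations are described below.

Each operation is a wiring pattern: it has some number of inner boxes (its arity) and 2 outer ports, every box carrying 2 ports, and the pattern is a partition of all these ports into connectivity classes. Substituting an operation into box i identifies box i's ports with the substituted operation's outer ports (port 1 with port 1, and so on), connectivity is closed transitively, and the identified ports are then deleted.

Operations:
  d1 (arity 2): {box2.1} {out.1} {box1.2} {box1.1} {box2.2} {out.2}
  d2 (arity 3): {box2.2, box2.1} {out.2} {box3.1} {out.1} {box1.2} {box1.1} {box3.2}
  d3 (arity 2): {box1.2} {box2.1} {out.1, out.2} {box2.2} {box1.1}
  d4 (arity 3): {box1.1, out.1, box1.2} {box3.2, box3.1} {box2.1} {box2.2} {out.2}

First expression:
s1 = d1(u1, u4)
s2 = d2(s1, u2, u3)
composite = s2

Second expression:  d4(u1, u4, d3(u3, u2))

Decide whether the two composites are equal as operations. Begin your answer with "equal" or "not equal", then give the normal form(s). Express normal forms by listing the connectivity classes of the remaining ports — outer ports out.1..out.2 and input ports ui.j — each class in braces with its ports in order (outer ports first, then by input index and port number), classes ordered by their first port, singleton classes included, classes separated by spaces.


not equal; the first gives {out.1} {out.2} {u1.1} {u1.2} {u2.1, u2.2} {u3.1} {u3.2} {u4.1} {u4.2} and the second {out.1, u1.1, u1.2} {out.2} {u2.1} {u2.2} {u3.1} {u3.2} {u4.1} {u4.2}

Normal form of the first expression: {out.1} {out.2} {u1.1} {u1.2} {u2.1, u2.2} {u3.1} {u3.2} {u4.1} {u4.2}
Normal form of the second expression: {out.1, u1.1, u1.2} {out.2} {u2.1} {u2.2} {u3.1} {u3.2} {u4.1} {u4.2}
They disagree, so not equal.


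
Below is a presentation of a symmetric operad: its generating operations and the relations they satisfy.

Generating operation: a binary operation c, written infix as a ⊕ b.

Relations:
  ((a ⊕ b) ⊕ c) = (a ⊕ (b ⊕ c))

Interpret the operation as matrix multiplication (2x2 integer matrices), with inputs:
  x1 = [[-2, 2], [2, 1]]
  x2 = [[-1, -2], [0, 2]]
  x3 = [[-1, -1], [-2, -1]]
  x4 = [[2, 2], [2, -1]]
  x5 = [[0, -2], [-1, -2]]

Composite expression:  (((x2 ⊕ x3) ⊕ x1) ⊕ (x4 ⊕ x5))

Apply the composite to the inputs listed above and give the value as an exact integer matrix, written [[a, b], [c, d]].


[[21, 6], [-18, -12]]

(x2 ⊕ x3) = [[5, 3], [-4, -2]]
((x2 ⊕ x3) ⊕ x1) = [[-4, 13], [4, -10]]
(x4 ⊕ x5) = [[-2, -8], [1, -2]]
(((x2 ⊕ x3) ⊕ x1) ⊕ (x4 ⊕ x5)) = [[21, 6], [-18, -12]]


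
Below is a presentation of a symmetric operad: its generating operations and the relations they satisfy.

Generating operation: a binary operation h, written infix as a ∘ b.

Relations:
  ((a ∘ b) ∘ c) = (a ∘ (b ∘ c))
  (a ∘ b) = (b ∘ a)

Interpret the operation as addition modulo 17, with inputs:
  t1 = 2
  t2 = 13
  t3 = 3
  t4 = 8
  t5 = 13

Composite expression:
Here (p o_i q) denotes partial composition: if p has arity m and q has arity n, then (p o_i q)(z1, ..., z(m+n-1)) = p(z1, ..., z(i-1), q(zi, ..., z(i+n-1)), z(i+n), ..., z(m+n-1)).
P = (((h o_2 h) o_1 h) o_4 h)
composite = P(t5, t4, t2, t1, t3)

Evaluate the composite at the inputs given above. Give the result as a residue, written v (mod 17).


5 (mod 17)

(t5 ∘ t4) = 4
(t1 ∘ t3) = 5
(t2 ∘ (t1 ∘ t3)) = 1
((t5 ∘ t4) ∘ (t2 ∘ (t1 ∘ t3))) = 5


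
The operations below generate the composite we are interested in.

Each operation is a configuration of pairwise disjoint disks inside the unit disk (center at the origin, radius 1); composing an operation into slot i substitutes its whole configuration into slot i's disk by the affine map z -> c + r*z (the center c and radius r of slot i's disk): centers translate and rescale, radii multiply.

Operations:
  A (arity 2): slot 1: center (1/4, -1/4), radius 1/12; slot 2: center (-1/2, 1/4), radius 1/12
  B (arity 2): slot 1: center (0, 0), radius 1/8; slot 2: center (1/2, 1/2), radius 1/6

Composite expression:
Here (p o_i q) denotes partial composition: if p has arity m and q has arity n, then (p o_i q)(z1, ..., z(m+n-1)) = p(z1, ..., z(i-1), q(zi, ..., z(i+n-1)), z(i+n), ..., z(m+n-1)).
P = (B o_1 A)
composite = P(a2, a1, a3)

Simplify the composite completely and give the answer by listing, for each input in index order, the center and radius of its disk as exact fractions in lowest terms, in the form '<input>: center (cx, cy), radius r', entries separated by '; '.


a1: center (-1/16, 1/32), radius 1/96; a2: center (1/32, -1/32), radius 1/96; a3: center (1/2, 1/2), radius 1/6

Each a-disk chains the slot maps above it in B; radii multiply.
a2: after 2 affine steps, its disk has center (1/32, -1/32), radius 1/96
a1: after 2 affine steps, its disk has center (-1/16, 1/32), radius 1/96
a3: after 1 affine step, its disk has center (1/2, 1/2), radius 1/6


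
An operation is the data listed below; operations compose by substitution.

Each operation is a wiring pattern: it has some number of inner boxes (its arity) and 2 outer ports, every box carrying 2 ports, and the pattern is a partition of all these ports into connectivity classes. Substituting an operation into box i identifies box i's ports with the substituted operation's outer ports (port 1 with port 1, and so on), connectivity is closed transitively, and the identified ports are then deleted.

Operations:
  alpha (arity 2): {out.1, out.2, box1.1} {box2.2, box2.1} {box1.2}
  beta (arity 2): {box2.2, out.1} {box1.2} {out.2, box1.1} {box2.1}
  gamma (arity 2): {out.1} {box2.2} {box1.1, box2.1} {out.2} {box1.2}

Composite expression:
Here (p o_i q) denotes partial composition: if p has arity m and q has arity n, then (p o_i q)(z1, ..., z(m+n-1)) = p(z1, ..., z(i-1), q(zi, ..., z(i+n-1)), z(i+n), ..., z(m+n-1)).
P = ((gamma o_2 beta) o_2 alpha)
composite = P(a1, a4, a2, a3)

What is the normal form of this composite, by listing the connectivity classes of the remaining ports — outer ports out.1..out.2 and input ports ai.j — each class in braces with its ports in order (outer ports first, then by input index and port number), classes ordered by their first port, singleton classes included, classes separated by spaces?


{out.1} {out.2} {a1.1, a3.2} {a1.2} {a2.1, a2.2} {a3.1} {a4.1} {a4.2}


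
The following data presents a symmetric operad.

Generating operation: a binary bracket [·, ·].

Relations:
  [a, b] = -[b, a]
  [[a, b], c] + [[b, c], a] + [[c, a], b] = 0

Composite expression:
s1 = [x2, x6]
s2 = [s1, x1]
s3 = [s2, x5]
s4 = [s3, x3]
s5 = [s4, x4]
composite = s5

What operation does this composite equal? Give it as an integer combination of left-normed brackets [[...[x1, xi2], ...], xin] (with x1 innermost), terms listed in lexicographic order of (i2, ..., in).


-[[[[[x1, x2], x6], x5], x3], x4] + [[[[[x1, x6], x2], x5], x3], x4]


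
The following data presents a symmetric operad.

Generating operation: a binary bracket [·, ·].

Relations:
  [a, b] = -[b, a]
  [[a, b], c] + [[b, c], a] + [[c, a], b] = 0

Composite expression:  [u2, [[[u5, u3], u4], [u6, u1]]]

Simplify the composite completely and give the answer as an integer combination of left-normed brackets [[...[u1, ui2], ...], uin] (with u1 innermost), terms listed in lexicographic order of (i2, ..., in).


[[[[[u1, u6], u3], u5], u4], u2] - [[[[[u1, u6], u4], u3], u5], u2] + [[[[[u1, u6], u4], u5], u3], u2] - [[[[[u1, u6], u5], u3], u4], u2]


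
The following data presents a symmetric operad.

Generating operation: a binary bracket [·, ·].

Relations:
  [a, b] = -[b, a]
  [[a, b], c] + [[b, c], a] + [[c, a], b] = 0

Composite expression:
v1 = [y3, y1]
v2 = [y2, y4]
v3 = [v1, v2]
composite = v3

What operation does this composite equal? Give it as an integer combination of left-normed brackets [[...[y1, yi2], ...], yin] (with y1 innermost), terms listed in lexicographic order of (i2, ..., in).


In the tensor algebra, words opening y1 carry the y1-anchored form.
Composite bracket: [[y3, y1], [y2, y4]]
Under [a, b] = ab - ba we get 8 signed associative words (2^3 = 8).
Coefficients come from the y1-initial words:
  from y1y3y2y4, sign -1: term -[[[y1, y3], y2], y4]
  from y1y3y4y2, sign +1: term +[[[y1, y3], y4], y2]

-[[[y1, y3], y2], y4] + [[[y1, y3], y4], y2]


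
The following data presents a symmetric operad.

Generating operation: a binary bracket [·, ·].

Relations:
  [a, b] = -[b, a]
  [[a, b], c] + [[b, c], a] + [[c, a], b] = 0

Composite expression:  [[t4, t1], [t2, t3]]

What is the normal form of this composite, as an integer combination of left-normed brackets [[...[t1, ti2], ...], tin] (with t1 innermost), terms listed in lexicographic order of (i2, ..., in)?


-[[[t1, t4], t2], t3] + [[[t1, t4], t3], t2]

A multilinear Lie element is pinned by t1-initial words (t1 innermost).
Composite bracket: [[t4, t1], [t2, t3]]
Under [a, b] = ab - ba we get 8 signed associative words (2^3 = 8).
Keep just the words that open with t1:
  t1t4t2t3 appears with sign -1, giving the term -[[[t1, t4], t2], t3]
  t1t4t3t2 appears with sign +1, giving the term +[[[t1, t4], t3], t2]


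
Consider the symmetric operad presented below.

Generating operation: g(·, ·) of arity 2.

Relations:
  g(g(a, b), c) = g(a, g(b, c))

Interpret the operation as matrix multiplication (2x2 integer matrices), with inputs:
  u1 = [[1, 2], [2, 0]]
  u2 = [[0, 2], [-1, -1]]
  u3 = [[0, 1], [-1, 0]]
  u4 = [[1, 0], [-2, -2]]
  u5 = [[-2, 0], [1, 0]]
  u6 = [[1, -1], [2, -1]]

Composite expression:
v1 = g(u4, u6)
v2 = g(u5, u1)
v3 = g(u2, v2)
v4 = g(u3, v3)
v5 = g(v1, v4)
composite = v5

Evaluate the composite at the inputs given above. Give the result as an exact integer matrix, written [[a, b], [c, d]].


[[3, 6], [-14, -28]]

g(u4, u6) = [[1, -1], [-6, 4]]
g(u5, u1) = [[-2, -4], [1, 2]]
g(u2, g(u5, u1)) = [[2, 4], [1, 2]]
g(u3, g(u2, g(u5, u1))) = [[1, 2], [-2, -4]]
g(g(u4, u6), g(u3, g(u2, g(u5, u1)))) = [[3, 6], [-14, -28]]


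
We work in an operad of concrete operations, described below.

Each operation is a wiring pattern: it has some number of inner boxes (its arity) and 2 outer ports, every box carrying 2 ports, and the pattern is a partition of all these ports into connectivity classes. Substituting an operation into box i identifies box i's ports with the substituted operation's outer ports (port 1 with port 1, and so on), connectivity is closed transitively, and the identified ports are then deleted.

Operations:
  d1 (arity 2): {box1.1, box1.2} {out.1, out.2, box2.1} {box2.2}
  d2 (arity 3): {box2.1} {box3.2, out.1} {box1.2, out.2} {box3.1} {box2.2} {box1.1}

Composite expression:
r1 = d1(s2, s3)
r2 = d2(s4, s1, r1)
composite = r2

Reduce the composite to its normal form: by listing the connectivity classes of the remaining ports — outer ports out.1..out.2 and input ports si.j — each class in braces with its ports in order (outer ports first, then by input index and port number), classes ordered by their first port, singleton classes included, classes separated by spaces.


{out.1, s3.1} {out.2, s4.2} {s1.1} {s1.2} {s2.1, s2.2} {s3.2} {s4.1}

Connectivity passes through glued d2-boundaries; trace each wire chain.
composing d1 on (s2, s3), with out.j its own outer ports: {out.1, out.2, s3.1} {s2.1, s2.2} {s3.2}
composing d2 on (s4, s1, s2, s3), with out.j its own outer ports: {out.1, s3.1} {out.2, s4.2} {s1.1} {s1.2} {s2.1, s2.2} {s3.2} {s4.1}


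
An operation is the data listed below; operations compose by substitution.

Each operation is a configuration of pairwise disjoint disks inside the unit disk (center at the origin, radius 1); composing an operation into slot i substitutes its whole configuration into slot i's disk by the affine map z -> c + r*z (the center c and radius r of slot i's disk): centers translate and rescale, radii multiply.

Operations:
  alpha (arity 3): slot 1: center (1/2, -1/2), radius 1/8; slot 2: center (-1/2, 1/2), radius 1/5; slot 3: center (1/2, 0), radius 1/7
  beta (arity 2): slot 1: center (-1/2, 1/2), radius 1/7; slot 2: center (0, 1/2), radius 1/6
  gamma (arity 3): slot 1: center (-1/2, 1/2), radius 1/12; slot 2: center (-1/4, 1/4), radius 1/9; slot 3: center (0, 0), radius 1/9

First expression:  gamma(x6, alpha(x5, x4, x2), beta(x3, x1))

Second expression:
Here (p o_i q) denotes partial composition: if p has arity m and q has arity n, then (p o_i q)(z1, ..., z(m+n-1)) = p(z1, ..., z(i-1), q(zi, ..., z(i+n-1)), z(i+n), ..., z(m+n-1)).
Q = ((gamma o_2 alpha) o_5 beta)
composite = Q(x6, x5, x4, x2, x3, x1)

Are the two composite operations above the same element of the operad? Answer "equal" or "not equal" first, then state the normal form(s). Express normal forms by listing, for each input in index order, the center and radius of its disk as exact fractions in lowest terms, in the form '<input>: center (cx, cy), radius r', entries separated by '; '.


equal; both compose to x1: center (0, 1/18), radius 1/54; x2: center (-7/36, 1/4), radius 1/63; x3: center (-1/18, 1/18), radius 1/63; x4: center (-11/36, 11/36), radius 1/45; x5: center (-7/36, 7/36), radius 1/72; x6: center (-1/2, 1/2), radius 1/12

The first expression, normalized: x1: center (0, 1/18), radius 1/54; x2: center (-7/36, 1/4), radius 1/63; x3: center (-1/18, 1/18), radius 1/63; x4: center (-11/36, 11/36), radius 1/45; x5: center (-7/36, 7/36), radius 1/72; x6: center (-1/2, 1/2), radius 1/12
The second expression, normalized: x1: center (0, 1/18), radius 1/54; x2: center (-7/36, 1/4), radius 1/63; x3: center (-1/18, 1/18), radius 1/63; x4: center (-11/36, 11/36), radius 1/45; x5: center (-7/36, 7/36), radius 1/72; x6: center (-1/2, 1/2), radius 1/12
Identical normal forms: equal.


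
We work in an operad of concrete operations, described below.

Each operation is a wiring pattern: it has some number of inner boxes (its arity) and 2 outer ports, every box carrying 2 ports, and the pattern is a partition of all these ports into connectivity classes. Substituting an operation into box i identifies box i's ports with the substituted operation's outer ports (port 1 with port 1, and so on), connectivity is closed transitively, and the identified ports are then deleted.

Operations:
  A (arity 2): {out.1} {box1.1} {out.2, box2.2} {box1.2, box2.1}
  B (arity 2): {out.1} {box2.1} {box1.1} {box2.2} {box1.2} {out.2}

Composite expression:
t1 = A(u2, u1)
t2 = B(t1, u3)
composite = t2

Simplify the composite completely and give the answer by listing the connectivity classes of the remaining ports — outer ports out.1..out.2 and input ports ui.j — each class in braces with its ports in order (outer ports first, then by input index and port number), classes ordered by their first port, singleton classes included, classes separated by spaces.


Treat the ports identified at B as solder joints: merge, then drop.
through A, on inputs (u2, u1): {out.1} {out.2, u1.2} {u1.1, u2.2} {u2.1} (out.j = stage outer ports)
through B, on inputs (u2, u1, u3): {out.1} {out.2} {u1.1, u2.2} {u1.2} {u2.1} {u3.1} {u3.2} (out.j = stage outer ports)

{out.1} {out.2} {u1.1, u2.2} {u1.2} {u2.1} {u3.1} {u3.2}


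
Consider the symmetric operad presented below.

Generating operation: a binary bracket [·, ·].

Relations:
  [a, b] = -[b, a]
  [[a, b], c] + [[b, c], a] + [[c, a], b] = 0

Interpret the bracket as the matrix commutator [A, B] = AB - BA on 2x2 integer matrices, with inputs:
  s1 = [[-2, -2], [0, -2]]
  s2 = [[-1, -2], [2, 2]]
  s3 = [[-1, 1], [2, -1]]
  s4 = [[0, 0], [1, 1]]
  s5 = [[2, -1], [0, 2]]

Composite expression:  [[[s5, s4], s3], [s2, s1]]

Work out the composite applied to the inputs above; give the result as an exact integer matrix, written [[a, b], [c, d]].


[[-24, -8], [32, 24]]

[s5, s4] = [[-1, -1], [0, 1]]
[[s5, s4], s3] = [[-2, -2], [4, 2]]
[s2, s1] = [[4, 6], [0, -4]]
[[[s5, s4], s3], [s2, s1]] = [[-24, -8], [32, 24]]


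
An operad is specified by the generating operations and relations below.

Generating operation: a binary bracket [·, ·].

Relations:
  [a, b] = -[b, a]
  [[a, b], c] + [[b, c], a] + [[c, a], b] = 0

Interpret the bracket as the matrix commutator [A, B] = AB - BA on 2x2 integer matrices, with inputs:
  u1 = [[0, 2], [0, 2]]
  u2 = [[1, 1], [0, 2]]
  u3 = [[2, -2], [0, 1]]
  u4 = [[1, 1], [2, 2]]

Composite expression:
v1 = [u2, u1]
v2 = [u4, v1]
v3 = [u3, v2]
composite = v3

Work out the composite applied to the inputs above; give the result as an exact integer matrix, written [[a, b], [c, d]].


[u2, u1] = [[0, 0], [0, 0]]
[u4, [u2, u1]] = [[0, 0], [0, 0]]
[u3, [u4, [u2, u1]]] = [[0, 0], [0, 0]]

[[0, 0], [0, 0]]


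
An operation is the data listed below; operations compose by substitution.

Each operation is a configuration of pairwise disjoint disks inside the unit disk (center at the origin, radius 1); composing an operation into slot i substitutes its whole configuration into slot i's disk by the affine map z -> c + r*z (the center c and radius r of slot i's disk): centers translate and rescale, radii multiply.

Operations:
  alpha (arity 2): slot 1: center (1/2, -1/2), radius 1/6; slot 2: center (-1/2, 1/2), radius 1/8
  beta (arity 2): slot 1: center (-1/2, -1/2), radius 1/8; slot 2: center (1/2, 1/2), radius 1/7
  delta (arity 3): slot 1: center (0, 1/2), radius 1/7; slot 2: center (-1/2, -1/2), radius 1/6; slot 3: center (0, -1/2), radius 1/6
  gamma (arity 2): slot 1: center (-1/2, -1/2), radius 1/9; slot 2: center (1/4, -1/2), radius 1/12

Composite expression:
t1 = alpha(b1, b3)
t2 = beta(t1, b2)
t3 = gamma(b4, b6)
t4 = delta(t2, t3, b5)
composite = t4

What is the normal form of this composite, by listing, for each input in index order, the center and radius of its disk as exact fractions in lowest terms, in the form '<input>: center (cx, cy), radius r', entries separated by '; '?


b1: center (-1/16, 47/112), radius 1/336; b2: center (1/14, 4/7), radius 1/49; b3: center (-9/112, 7/16), radius 1/448; b4: center (-7/12, -7/12), radius 1/54; b5: center (0, -1/2), radius 1/6; b6: center (-11/24, -7/12), radius 1/72

Only the slot chain above each b matters under delta; compose those maps.
b1: after 3 affine steps, its disk has center (-1/16, 47/112), radius 1/336
b3: after 3 affine steps, its disk has center (-9/112, 7/16), radius 1/448
b2: after 2 affine steps, its disk has center (1/14, 4/7), radius 1/49
b4: after 2 affine steps, its disk has center (-7/12, -7/12), radius 1/54
b6: after 2 affine steps, its disk has center (-11/24, -7/12), radius 1/72
b5: after 1 affine step, its disk has center (0, -1/2), radius 1/6
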